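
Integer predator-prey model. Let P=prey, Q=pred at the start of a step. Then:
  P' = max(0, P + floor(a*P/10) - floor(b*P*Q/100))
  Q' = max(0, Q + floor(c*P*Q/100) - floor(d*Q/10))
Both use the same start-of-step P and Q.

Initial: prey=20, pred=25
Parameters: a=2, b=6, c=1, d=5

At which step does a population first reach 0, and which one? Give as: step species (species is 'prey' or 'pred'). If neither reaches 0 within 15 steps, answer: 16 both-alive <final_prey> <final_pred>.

Step 1: prey: 20+4-30=0; pred: 25+5-12=18
First extinction: prey at step 1

Answer: 1 prey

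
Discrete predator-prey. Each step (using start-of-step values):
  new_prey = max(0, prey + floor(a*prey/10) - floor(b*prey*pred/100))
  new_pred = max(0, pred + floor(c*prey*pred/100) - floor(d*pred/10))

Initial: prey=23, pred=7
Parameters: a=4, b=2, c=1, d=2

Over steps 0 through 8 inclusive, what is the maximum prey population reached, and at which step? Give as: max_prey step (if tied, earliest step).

Step 1: prey: 23+9-3=29; pred: 7+1-1=7
Step 2: prey: 29+11-4=36; pred: 7+2-1=8
Step 3: prey: 36+14-5=45; pred: 8+2-1=9
Step 4: prey: 45+18-8=55; pred: 9+4-1=12
Step 5: prey: 55+22-13=64; pred: 12+6-2=16
Step 6: prey: 64+25-20=69; pred: 16+10-3=23
Step 7: prey: 69+27-31=65; pred: 23+15-4=34
Step 8: prey: 65+26-44=47; pred: 34+22-6=50
Max prey = 69 at step 6

Answer: 69 6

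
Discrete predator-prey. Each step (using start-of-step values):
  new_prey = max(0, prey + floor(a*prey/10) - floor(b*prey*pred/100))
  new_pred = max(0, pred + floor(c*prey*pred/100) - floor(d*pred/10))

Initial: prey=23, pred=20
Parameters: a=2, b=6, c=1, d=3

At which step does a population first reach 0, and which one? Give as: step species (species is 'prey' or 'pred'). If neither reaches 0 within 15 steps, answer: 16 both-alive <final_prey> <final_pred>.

Answer: 1 prey

Derivation:
Step 1: prey: 23+4-27=0; pred: 20+4-6=18
First extinction: prey at step 1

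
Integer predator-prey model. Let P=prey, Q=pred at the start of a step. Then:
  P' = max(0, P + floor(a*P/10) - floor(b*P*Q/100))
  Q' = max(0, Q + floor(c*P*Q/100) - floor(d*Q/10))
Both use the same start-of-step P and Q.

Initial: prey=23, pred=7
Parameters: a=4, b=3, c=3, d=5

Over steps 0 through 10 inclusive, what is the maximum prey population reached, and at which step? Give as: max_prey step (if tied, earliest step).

Step 1: prey: 23+9-4=28; pred: 7+4-3=8
Step 2: prey: 28+11-6=33; pred: 8+6-4=10
Step 3: prey: 33+13-9=37; pred: 10+9-5=14
Step 4: prey: 37+14-15=36; pred: 14+15-7=22
Step 5: prey: 36+14-23=27; pred: 22+23-11=34
Step 6: prey: 27+10-27=10; pred: 34+27-17=44
Step 7: prey: 10+4-13=1; pred: 44+13-22=35
Step 8: prey: 1+0-1=0; pred: 35+1-17=19
Step 9: prey: 0+0-0=0; pred: 19+0-9=10
Step 10: prey: 0+0-0=0; pred: 10+0-5=5
Max prey = 37 at step 3

Answer: 37 3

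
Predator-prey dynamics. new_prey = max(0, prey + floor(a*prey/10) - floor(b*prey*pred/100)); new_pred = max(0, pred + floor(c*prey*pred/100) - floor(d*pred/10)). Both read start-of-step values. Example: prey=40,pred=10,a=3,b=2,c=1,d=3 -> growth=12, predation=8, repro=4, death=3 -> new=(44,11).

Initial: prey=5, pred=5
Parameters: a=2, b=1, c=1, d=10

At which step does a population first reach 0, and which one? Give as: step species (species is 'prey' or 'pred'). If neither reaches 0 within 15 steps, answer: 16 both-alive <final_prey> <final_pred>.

Answer: 1 pred

Derivation:
Step 1: prey: 5+1-0=6; pred: 5+0-5=0
First extinction: pred at step 1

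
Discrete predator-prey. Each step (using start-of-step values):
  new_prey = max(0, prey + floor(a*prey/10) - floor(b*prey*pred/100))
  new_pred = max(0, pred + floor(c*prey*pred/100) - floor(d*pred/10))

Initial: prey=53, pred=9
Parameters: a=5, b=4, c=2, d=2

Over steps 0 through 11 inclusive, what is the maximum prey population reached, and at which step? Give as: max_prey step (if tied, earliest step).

Answer: 60 1

Derivation:
Step 1: prey: 53+26-19=60; pred: 9+9-1=17
Step 2: prey: 60+30-40=50; pred: 17+20-3=34
Step 3: prey: 50+25-68=7; pred: 34+34-6=62
Step 4: prey: 7+3-17=0; pred: 62+8-12=58
Step 5: prey: 0+0-0=0; pred: 58+0-11=47
Step 6: prey: 0+0-0=0; pred: 47+0-9=38
Step 7: prey: 0+0-0=0; pred: 38+0-7=31
Step 8: prey: 0+0-0=0; pred: 31+0-6=25
Step 9: prey: 0+0-0=0; pred: 25+0-5=20
Step 10: prey: 0+0-0=0; pred: 20+0-4=16
Step 11: prey: 0+0-0=0; pred: 16+0-3=13
Max prey = 60 at step 1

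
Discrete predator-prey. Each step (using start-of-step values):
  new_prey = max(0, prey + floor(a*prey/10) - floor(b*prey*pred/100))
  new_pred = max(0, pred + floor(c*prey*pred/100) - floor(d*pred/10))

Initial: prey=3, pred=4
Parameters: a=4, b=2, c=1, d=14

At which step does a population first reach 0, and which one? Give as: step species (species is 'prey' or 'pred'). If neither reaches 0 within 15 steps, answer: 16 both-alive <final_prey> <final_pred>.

Step 1: prey: 3+1-0=4; pred: 4+0-5=0
First extinction: pred at step 1

Answer: 1 pred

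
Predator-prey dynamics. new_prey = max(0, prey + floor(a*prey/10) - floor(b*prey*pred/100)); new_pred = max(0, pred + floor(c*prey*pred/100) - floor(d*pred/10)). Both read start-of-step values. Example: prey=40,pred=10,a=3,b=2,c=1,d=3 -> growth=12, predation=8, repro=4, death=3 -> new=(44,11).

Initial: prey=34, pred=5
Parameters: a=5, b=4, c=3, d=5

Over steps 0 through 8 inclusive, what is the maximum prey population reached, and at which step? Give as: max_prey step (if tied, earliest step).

Step 1: prey: 34+17-6=45; pred: 5+5-2=8
Step 2: prey: 45+22-14=53; pred: 8+10-4=14
Step 3: prey: 53+26-29=50; pred: 14+22-7=29
Step 4: prey: 50+25-58=17; pred: 29+43-14=58
Step 5: prey: 17+8-39=0; pred: 58+29-29=58
Step 6: prey: 0+0-0=0; pred: 58+0-29=29
Step 7: prey: 0+0-0=0; pred: 29+0-14=15
Step 8: prey: 0+0-0=0; pred: 15+0-7=8
Max prey = 53 at step 2

Answer: 53 2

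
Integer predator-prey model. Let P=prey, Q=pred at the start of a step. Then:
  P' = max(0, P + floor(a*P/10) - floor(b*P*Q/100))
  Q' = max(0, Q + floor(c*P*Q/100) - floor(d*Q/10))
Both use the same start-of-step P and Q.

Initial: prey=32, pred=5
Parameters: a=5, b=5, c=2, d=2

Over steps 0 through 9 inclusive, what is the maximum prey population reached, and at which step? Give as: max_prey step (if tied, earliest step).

Step 1: prey: 32+16-8=40; pred: 5+3-1=7
Step 2: prey: 40+20-14=46; pred: 7+5-1=11
Step 3: prey: 46+23-25=44; pred: 11+10-2=19
Step 4: prey: 44+22-41=25; pred: 19+16-3=32
Step 5: prey: 25+12-40=0; pred: 32+16-6=42
Step 6: prey: 0+0-0=0; pred: 42+0-8=34
Step 7: prey: 0+0-0=0; pred: 34+0-6=28
Step 8: prey: 0+0-0=0; pred: 28+0-5=23
Step 9: prey: 0+0-0=0; pred: 23+0-4=19
Max prey = 46 at step 2

Answer: 46 2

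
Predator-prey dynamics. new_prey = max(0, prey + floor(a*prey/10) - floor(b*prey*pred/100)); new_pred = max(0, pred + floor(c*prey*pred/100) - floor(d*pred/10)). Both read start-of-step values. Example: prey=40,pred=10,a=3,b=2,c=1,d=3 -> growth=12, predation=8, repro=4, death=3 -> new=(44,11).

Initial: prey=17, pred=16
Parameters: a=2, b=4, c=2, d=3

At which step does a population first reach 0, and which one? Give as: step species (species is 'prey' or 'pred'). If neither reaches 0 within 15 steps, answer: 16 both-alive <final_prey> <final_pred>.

Step 1: prey: 17+3-10=10; pred: 16+5-4=17
Step 2: prey: 10+2-6=6; pred: 17+3-5=15
Step 3: prey: 6+1-3=4; pred: 15+1-4=12
Step 4: prey: 4+0-1=3; pred: 12+0-3=9
Step 5: prey: 3+0-1=2; pred: 9+0-2=7
Step 6: prey: 2+0-0=2; pred: 7+0-2=5
Step 7: prey: 2+0-0=2; pred: 5+0-1=4
Step 8: prey: 2+0-0=2; pred: 4+0-1=3
Step 9: prey: 2+0-0=2; pred: 3+0-0=3
Steps 10-15: state stable at prey=2, pred=3 (no change)
No extinction within 15 steps

Answer: 16 both-alive 2 3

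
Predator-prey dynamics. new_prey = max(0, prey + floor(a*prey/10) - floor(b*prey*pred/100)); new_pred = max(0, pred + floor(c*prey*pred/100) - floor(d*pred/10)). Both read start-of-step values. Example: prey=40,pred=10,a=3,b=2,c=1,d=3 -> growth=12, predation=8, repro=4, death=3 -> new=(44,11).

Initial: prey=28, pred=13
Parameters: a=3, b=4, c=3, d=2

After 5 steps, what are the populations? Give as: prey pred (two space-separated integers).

Answer: 0 22

Derivation:
Step 1: prey: 28+8-14=22; pred: 13+10-2=21
Step 2: prey: 22+6-18=10; pred: 21+13-4=30
Step 3: prey: 10+3-12=1; pred: 30+9-6=33
Step 4: prey: 1+0-1=0; pred: 33+0-6=27
Step 5: prey: 0+0-0=0; pred: 27+0-5=22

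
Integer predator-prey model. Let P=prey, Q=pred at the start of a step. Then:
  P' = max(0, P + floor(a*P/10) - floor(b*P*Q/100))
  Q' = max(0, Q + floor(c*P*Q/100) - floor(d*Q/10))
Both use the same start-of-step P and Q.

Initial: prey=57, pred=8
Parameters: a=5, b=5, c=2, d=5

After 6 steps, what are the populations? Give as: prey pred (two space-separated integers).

Answer: 0 8

Derivation:
Step 1: prey: 57+28-22=63; pred: 8+9-4=13
Step 2: prey: 63+31-40=54; pred: 13+16-6=23
Step 3: prey: 54+27-62=19; pred: 23+24-11=36
Step 4: prey: 19+9-34=0; pred: 36+13-18=31
Step 5: prey: 0+0-0=0; pred: 31+0-15=16
Step 6: prey: 0+0-0=0; pred: 16+0-8=8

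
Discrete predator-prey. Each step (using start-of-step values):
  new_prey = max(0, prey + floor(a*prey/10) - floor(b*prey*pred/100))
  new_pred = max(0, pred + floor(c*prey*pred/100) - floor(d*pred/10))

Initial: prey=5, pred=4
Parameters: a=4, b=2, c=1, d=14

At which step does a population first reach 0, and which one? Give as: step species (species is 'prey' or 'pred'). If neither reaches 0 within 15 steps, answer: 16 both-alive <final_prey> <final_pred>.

Answer: 1 pred

Derivation:
Step 1: prey: 5+2-0=7; pred: 4+0-5=0
First extinction: pred at step 1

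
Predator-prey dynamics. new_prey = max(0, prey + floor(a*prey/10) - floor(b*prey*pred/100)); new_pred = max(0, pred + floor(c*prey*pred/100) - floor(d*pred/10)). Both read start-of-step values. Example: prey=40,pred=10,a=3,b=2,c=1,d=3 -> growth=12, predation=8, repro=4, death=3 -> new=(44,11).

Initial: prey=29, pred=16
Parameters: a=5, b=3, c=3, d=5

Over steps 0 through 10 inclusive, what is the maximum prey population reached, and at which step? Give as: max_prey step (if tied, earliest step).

Answer: 30 1

Derivation:
Step 1: prey: 29+14-13=30; pred: 16+13-8=21
Step 2: prey: 30+15-18=27; pred: 21+18-10=29
Step 3: prey: 27+13-23=17; pred: 29+23-14=38
Step 4: prey: 17+8-19=6; pred: 38+19-19=38
Step 5: prey: 6+3-6=3; pred: 38+6-19=25
Step 6: prey: 3+1-2=2; pred: 25+2-12=15
Step 7: prey: 2+1-0=3; pred: 15+0-7=8
Step 8: prey: 3+1-0=4; pred: 8+0-4=4
Step 9: prey: 4+2-0=6; pred: 4+0-2=2
Step 10: prey: 6+3-0=9; pred: 2+0-1=1
Max prey = 30 at step 1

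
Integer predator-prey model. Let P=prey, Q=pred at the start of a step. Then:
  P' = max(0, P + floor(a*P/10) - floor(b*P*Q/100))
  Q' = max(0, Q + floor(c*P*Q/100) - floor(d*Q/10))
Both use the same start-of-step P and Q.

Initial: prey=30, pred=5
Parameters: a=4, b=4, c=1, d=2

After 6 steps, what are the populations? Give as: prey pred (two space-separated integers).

Answer: 63 16

Derivation:
Step 1: prey: 30+12-6=36; pred: 5+1-1=5
Step 2: prey: 36+14-7=43; pred: 5+1-1=5
Step 3: prey: 43+17-8=52; pred: 5+2-1=6
Step 4: prey: 52+20-12=60; pred: 6+3-1=8
Step 5: prey: 60+24-19=65; pred: 8+4-1=11
Step 6: prey: 65+26-28=63; pred: 11+7-2=16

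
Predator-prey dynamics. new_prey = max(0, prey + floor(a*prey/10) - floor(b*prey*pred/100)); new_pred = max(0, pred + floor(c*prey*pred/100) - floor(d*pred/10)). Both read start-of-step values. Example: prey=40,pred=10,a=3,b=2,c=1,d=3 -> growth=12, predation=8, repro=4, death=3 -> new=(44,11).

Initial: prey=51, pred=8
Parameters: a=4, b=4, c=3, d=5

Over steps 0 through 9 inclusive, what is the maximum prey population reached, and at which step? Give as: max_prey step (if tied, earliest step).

Answer: 55 1

Derivation:
Step 1: prey: 51+20-16=55; pred: 8+12-4=16
Step 2: prey: 55+22-35=42; pred: 16+26-8=34
Step 3: prey: 42+16-57=1; pred: 34+42-17=59
Step 4: prey: 1+0-2=0; pred: 59+1-29=31
Step 5: prey: 0+0-0=0; pred: 31+0-15=16
Step 6: prey: 0+0-0=0; pred: 16+0-8=8
Step 7: prey: 0+0-0=0; pred: 8+0-4=4
Step 8: prey: 0+0-0=0; pred: 4+0-2=2
Step 9: prey: 0+0-0=0; pred: 2+0-1=1
Max prey = 55 at step 1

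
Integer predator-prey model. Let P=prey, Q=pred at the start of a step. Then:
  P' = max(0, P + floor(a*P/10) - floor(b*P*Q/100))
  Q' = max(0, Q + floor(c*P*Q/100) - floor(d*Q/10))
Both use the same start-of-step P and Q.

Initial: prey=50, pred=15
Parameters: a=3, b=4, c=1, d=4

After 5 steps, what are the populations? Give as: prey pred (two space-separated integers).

Answer: 12 7

Derivation:
Step 1: prey: 50+15-30=35; pred: 15+7-6=16
Step 2: prey: 35+10-22=23; pred: 16+5-6=15
Step 3: prey: 23+6-13=16; pred: 15+3-6=12
Step 4: prey: 16+4-7=13; pred: 12+1-4=9
Step 5: prey: 13+3-4=12; pred: 9+1-3=7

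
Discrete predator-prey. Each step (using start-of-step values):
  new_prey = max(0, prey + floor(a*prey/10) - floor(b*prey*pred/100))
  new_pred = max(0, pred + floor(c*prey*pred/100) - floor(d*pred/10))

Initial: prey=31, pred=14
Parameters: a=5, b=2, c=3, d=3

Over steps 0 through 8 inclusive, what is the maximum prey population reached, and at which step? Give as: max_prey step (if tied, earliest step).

Step 1: prey: 31+15-8=38; pred: 14+13-4=23
Step 2: prey: 38+19-17=40; pred: 23+26-6=43
Step 3: prey: 40+20-34=26; pred: 43+51-12=82
Step 4: prey: 26+13-42=0; pred: 82+63-24=121
Step 5: prey: 0+0-0=0; pred: 121+0-36=85
Step 6: prey: 0+0-0=0; pred: 85+0-25=60
Step 7: prey: 0+0-0=0; pred: 60+0-18=42
Step 8: prey: 0+0-0=0; pred: 42+0-12=30
Max prey = 40 at step 2

Answer: 40 2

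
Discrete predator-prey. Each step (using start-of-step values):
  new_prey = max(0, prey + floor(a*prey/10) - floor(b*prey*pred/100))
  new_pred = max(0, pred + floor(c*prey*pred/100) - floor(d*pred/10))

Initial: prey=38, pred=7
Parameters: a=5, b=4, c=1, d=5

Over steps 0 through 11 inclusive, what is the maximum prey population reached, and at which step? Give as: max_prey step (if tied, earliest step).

Step 1: prey: 38+19-10=47; pred: 7+2-3=6
Step 2: prey: 47+23-11=59; pred: 6+2-3=5
Step 3: prey: 59+29-11=77; pred: 5+2-2=5
Step 4: prey: 77+38-15=100; pred: 5+3-2=6
Step 5: prey: 100+50-24=126; pred: 6+6-3=9
Step 6: prey: 126+63-45=144; pred: 9+11-4=16
Step 7: prey: 144+72-92=124; pred: 16+23-8=31
Step 8: prey: 124+62-153=33; pred: 31+38-15=54
Step 9: prey: 33+16-71=0; pred: 54+17-27=44
Step 10: prey: 0+0-0=0; pred: 44+0-22=22
Step 11: prey: 0+0-0=0; pred: 22+0-11=11
Max prey = 144 at step 6

Answer: 144 6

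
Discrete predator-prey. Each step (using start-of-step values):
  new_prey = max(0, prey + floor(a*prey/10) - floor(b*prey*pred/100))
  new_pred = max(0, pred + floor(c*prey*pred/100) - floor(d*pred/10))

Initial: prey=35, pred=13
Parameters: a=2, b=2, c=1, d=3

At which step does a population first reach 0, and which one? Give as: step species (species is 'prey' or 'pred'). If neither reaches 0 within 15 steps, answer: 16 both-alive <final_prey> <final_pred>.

Step 1: prey: 35+7-9=33; pred: 13+4-3=14
Step 2: prey: 33+6-9=30; pred: 14+4-4=14
Step 3: prey: 30+6-8=28; pred: 14+4-4=14
Step 4: prey: 28+5-7=26; pred: 14+3-4=13
Step 5: prey: 26+5-6=25; pred: 13+3-3=13
Step 6: prey: 25+5-6=24; pred: 13+3-3=13
Step 7: prey: 24+4-6=22; pred: 13+3-3=13
Step 8: prey: 22+4-5=21; pred: 13+2-3=12
Step 9: prey: 21+4-5=20; pred: 12+2-3=11
Step 10: prey: 20+4-4=20; pred: 11+2-3=10
Step 11: prey: 20+4-4=20; pred: 10+2-3=9
Step 12: prey: 20+4-3=21; pred: 9+1-2=8
Step 13: prey: 21+4-3=22; pred: 8+1-2=7
Step 14: prey: 22+4-3=23; pred: 7+1-2=6
Step 15: prey: 23+4-2=25; pred: 6+1-1=6
No extinction within 15 steps

Answer: 16 both-alive 25 6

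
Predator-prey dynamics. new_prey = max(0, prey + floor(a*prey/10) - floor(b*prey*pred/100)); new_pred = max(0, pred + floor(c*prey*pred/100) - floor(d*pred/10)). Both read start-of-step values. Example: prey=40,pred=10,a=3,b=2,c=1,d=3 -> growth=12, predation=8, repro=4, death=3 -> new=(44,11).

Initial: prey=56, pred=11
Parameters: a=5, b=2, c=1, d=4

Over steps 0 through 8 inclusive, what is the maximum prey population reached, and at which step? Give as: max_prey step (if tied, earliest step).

Answer: 105 3

Derivation:
Step 1: prey: 56+28-12=72; pred: 11+6-4=13
Step 2: prey: 72+36-18=90; pred: 13+9-5=17
Step 3: prey: 90+45-30=105; pred: 17+15-6=26
Step 4: prey: 105+52-54=103; pred: 26+27-10=43
Step 5: prey: 103+51-88=66; pred: 43+44-17=70
Step 6: prey: 66+33-92=7; pred: 70+46-28=88
Step 7: prey: 7+3-12=0; pred: 88+6-35=59
Step 8: prey: 0+0-0=0; pred: 59+0-23=36
Max prey = 105 at step 3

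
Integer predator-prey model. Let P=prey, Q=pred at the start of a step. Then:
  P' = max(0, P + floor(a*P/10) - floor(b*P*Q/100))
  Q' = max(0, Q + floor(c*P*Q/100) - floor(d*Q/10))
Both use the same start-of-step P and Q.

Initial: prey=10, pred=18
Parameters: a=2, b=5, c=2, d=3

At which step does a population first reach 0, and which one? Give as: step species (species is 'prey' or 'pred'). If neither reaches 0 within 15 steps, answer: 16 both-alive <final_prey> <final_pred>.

Step 1: prey: 10+2-9=3; pred: 18+3-5=16
Step 2: prey: 3+0-2=1; pred: 16+0-4=12
Step 3: prey: 1+0-0=1; pred: 12+0-3=9
Step 4: prey: 1+0-0=1; pred: 9+0-2=7
Step 5: prey: 1+0-0=1; pred: 7+0-2=5
Step 6: prey: 1+0-0=1; pred: 5+0-1=4
Step 7: prey: 1+0-0=1; pred: 4+0-1=3
Step 8: prey: 1+0-0=1; pred: 3+0-0=3
Steps 9-15: state stable at prey=1, pred=3 (no change)
No extinction within 15 steps

Answer: 16 both-alive 1 3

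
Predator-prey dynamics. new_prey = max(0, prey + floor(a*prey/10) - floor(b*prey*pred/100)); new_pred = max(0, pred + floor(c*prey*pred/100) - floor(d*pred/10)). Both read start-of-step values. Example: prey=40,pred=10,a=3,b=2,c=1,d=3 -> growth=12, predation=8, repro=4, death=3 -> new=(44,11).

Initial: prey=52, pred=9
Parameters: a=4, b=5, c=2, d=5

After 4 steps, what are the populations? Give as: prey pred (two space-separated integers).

Answer: 4 17

Derivation:
Step 1: prey: 52+20-23=49; pred: 9+9-4=14
Step 2: prey: 49+19-34=34; pred: 14+13-7=20
Step 3: prey: 34+13-34=13; pred: 20+13-10=23
Step 4: prey: 13+5-14=4; pred: 23+5-11=17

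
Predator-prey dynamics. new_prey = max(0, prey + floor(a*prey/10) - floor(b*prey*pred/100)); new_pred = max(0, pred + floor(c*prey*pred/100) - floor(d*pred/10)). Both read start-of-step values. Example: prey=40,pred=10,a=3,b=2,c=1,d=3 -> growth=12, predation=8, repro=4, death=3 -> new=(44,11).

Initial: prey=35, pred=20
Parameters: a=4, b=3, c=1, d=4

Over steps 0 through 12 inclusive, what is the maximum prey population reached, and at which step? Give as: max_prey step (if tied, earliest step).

Answer: 85 12

Derivation:
Step 1: prey: 35+14-21=28; pred: 20+7-8=19
Step 2: prey: 28+11-15=24; pred: 19+5-7=17
Step 3: prey: 24+9-12=21; pred: 17+4-6=15
Step 4: prey: 21+8-9=20; pred: 15+3-6=12
Step 5: prey: 20+8-7=21; pred: 12+2-4=10
Step 6: prey: 21+8-6=23; pred: 10+2-4=8
Step 7: prey: 23+9-5=27; pred: 8+1-3=6
Step 8: prey: 27+10-4=33; pred: 6+1-2=5
Step 9: prey: 33+13-4=42; pred: 5+1-2=4
Step 10: prey: 42+16-5=53; pred: 4+1-1=4
Step 11: prey: 53+21-6=68; pred: 4+2-1=5
Step 12: prey: 68+27-10=85; pred: 5+3-2=6
Max prey = 85 at step 12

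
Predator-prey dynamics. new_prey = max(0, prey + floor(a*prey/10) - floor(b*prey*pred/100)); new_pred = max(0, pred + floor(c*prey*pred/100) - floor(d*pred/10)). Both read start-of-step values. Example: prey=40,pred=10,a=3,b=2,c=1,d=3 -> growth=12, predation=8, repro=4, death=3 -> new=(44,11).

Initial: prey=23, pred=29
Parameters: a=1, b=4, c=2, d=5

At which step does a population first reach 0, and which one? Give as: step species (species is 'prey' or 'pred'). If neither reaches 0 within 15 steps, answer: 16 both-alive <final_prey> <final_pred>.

Answer: 1 prey

Derivation:
Step 1: prey: 23+2-26=0; pred: 29+13-14=28
First extinction: prey at step 1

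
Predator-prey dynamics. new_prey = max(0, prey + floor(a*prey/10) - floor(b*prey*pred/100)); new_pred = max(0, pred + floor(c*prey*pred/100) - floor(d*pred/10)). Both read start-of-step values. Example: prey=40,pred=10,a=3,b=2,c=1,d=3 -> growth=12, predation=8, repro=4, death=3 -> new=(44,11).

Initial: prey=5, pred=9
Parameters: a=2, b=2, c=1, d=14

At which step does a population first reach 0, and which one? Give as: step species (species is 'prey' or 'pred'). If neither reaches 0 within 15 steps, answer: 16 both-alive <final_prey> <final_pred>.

Step 1: prey: 5+1-0=6; pred: 9+0-12=0
First extinction: pred at step 1

Answer: 1 pred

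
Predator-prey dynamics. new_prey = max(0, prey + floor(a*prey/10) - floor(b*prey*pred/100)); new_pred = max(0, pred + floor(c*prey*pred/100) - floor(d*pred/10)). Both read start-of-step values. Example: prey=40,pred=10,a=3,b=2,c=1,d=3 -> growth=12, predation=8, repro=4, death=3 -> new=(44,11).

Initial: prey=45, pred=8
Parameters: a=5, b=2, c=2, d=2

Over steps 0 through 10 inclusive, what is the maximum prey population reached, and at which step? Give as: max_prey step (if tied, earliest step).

Answer: 74 2

Derivation:
Step 1: prey: 45+22-7=60; pred: 8+7-1=14
Step 2: prey: 60+30-16=74; pred: 14+16-2=28
Step 3: prey: 74+37-41=70; pred: 28+41-5=64
Step 4: prey: 70+35-89=16; pred: 64+89-12=141
Step 5: prey: 16+8-45=0; pred: 141+45-28=158
Step 6: prey: 0+0-0=0; pred: 158+0-31=127
Step 7: prey: 0+0-0=0; pred: 127+0-25=102
Step 8: prey: 0+0-0=0; pred: 102+0-20=82
Step 9: prey: 0+0-0=0; pred: 82+0-16=66
Step 10: prey: 0+0-0=0; pred: 66+0-13=53
Max prey = 74 at step 2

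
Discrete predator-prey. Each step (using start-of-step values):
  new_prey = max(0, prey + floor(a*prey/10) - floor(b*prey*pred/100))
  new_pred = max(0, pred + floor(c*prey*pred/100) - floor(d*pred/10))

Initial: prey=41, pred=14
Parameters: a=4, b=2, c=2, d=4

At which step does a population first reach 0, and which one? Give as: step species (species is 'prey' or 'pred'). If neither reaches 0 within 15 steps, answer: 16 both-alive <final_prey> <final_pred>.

Answer: 16 both-alive 1 2

Derivation:
Step 1: prey: 41+16-11=46; pred: 14+11-5=20
Step 2: prey: 46+18-18=46; pred: 20+18-8=30
Step 3: prey: 46+18-27=37; pred: 30+27-12=45
Step 4: prey: 37+14-33=18; pred: 45+33-18=60
Step 5: prey: 18+7-21=4; pred: 60+21-24=57
Step 6: prey: 4+1-4=1; pred: 57+4-22=39
Step 7: prey: 1+0-0=1; pred: 39+0-15=24
Step 8: prey: 1+0-0=1; pred: 24+0-9=15
Step 9: prey: 1+0-0=1; pred: 15+0-6=9
Step 10: prey: 1+0-0=1; pred: 9+0-3=6
Step 11: prey: 1+0-0=1; pred: 6+0-2=4
Step 12: prey: 1+0-0=1; pred: 4+0-1=3
Step 13: prey: 1+0-0=1; pred: 3+0-1=2
Step 14: prey: 1+0-0=1; pred: 2+0-0=2
Steps 15-15: state stable at prey=1, pred=2 (no change)
No extinction within 15 steps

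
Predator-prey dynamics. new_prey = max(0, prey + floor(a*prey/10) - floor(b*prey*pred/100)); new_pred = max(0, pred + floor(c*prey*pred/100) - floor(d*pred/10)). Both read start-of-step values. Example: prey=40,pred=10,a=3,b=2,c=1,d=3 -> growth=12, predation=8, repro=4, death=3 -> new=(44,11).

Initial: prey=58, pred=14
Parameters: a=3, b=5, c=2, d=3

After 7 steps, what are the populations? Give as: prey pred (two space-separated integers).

Step 1: prey: 58+17-40=35; pred: 14+16-4=26
Step 2: prey: 35+10-45=0; pred: 26+18-7=37
Step 3: prey: 0+0-0=0; pred: 37+0-11=26
Step 4: prey: 0+0-0=0; pred: 26+0-7=19
Step 5: prey: 0+0-0=0; pred: 19+0-5=14
Step 6: prey: 0+0-0=0; pred: 14+0-4=10
Step 7: prey: 0+0-0=0; pred: 10+0-3=7

Answer: 0 7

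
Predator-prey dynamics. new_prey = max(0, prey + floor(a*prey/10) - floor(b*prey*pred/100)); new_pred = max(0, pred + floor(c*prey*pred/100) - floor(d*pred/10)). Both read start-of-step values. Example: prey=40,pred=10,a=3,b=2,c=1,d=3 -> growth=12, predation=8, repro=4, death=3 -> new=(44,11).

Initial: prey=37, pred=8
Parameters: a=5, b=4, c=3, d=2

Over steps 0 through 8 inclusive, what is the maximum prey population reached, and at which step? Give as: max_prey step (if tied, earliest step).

Step 1: prey: 37+18-11=44; pred: 8+8-1=15
Step 2: prey: 44+22-26=40; pred: 15+19-3=31
Step 3: prey: 40+20-49=11; pred: 31+37-6=62
Step 4: prey: 11+5-27=0; pred: 62+20-12=70
Step 5: prey: 0+0-0=0; pred: 70+0-14=56
Step 6: prey: 0+0-0=0; pred: 56+0-11=45
Step 7: prey: 0+0-0=0; pred: 45+0-9=36
Step 8: prey: 0+0-0=0; pred: 36+0-7=29
Max prey = 44 at step 1

Answer: 44 1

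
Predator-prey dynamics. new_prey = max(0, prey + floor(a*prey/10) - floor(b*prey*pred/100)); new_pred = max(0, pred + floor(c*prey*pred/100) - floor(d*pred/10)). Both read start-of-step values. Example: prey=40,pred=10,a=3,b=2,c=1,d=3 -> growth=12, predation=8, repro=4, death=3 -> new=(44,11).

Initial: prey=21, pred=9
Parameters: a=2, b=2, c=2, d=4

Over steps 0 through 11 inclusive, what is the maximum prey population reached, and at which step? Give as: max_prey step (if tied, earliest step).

Step 1: prey: 21+4-3=22; pred: 9+3-3=9
Step 2: prey: 22+4-3=23; pred: 9+3-3=9
Step 3: prey: 23+4-4=23; pred: 9+4-3=10
Step 4: prey: 23+4-4=23; pred: 10+4-4=10
Step 5: prey: 23+4-4=23; pred: 10+4-4=10
Step 6: prey: 23+4-4=23; pred: 10+4-4=10
Step 7: prey: 23+4-4=23; pred: 10+4-4=10
Step 8: prey: 23+4-4=23; pred: 10+4-4=10
Step 9: prey: 23+4-4=23; pred: 10+4-4=10
Step 10: prey: 23+4-4=23; pred: 10+4-4=10
Step 11: prey: 23+4-4=23; pred: 10+4-4=10
Max prey = 23 at step 2

Answer: 23 2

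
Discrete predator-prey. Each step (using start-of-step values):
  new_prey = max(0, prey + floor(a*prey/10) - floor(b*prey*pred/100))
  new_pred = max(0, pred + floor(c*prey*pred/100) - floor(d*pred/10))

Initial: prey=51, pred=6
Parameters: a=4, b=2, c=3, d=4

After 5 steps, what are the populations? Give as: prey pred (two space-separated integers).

Step 1: prey: 51+20-6=65; pred: 6+9-2=13
Step 2: prey: 65+26-16=75; pred: 13+25-5=33
Step 3: prey: 75+30-49=56; pred: 33+74-13=94
Step 4: prey: 56+22-105=0; pred: 94+157-37=214
Step 5: prey: 0+0-0=0; pred: 214+0-85=129

Answer: 0 129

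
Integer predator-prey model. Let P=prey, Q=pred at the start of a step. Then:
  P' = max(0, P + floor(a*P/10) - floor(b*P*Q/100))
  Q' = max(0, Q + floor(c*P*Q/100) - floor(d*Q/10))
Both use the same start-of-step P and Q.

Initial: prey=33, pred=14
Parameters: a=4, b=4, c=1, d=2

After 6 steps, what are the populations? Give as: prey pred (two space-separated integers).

Answer: 7 13

Derivation:
Step 1: prey: 33+13-18=28; pred: 14+4-2=16
Step 2: prey: 28+11-17=22; pred: 16+4-3=17
Step 3: prey: 22+8-14=16; pred: 17+3-3=17
Step 4: prey: 16+6-10=12; pred: 17+2-3=16
Step 5: prey: 12+4-7=9; pred: 16+1-3=14
Step 6: prey: 9+3-5=7; pred: 14+1-2=13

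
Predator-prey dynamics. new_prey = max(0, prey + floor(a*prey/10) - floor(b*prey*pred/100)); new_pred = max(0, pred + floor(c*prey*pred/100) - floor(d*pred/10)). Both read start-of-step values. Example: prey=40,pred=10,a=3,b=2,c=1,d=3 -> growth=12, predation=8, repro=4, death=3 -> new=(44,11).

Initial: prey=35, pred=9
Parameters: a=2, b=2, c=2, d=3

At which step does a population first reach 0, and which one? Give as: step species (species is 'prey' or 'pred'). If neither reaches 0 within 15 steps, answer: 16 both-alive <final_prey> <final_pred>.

Answer: 16 both-alive 2 3

Derivation:
Step 1: prey: 35+7-6=36; pred: 9+6-2=13
Step 2: prey: 36+7-9=34; pred: 13+9-3=19
Step 3: prey: 34+6-12=28; pred: 19+12-5=26
Step 4: prey: 28+5-14=19; pred: 26+14-7=33
Step 5: prey: 19+3-12=10; pred: 33+12-9=36
Step 6: prey: 10+2-7=5; pred: 36+7-10=33
Step 7: prey: 5+1-3=3; pred: 33+3-9=27
Step 8: prey: 3+0-1=2; pred: 27+1-8=20
Step 9: prey: 2+0-0=2; pred: 20+0-6=14
Step 10: prey: 2+0-0=2; pred: 14+0-4=10
Step 11: prey: 2+0-0=2; pred: 10+0-3=7
Step 12: prey: 2+0-0=2; pred: 7+0-2=5
Step 13: prey: 2+0-0=2; pred: 5+0-1=4
Step 14: prey: 2+0-0=2; pred: 4+0-1=3
Step 15: prey: 2+0-0=2; pred: 3+0-0=3
No extinction within 15 steps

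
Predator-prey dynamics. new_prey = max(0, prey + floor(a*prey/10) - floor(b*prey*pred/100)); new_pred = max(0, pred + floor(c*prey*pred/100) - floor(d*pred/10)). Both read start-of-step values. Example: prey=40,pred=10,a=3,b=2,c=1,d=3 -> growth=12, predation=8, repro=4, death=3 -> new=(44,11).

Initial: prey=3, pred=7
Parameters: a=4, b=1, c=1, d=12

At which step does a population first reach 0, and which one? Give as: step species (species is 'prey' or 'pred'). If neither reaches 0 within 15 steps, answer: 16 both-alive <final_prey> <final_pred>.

Step 1: prey: 3+1-0=4; pred: 7+0-8=0
First extinction: pred at step 1

Answer: 1 pred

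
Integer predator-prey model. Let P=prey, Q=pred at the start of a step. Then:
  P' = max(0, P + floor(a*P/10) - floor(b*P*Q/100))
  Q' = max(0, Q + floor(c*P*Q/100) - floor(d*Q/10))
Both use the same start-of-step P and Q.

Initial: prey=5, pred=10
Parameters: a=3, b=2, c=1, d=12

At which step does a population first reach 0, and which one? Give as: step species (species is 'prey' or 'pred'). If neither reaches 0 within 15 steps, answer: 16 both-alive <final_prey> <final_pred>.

Answer: 1 pred

Derivation:
Step 1: prey: 5+1-1=5; pred: 10+0-12=0
First extinction: pred at step 1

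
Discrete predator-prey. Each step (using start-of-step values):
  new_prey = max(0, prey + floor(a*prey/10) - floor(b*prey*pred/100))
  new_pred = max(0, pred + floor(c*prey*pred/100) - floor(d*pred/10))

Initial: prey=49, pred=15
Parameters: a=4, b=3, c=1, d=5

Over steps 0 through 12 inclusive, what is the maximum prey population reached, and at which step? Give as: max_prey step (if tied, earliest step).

Answer: 62 11

Derivation:
Step 1: prey: 49+19-22=46; pred: 15+7-7=15
Step 2: prey: 46+18-20=44; pred: 15+6-7=14
Step 3: prey: 44+17-18=43; pred: 14+6-7=13
Step 4: prey: 43+17-16=44; pred: 13+5-6=12
Step 5: prey: 44+17-15=46; pred: 12+5-6=11
Step 6: prey: 46+18-15=49; pred: 11+5-5=11
Step 7: prey: 49+19-16=52; pred: 11+5-5=11
Step 8: prey: 52+20-17=55; pred: 11+5-5=11
Step 9: prey: 55+22-18=59; pred: 11+6-5=12
Step 10: prey: 59+23-21=61; pred: 12+7-6=13
Step 11: prey: 61+24-23=62; pred: 13+7-6=14
Step 12: prey: 62+24-26=60; pred: 14+8-7=15
Max prey = 62 at step 11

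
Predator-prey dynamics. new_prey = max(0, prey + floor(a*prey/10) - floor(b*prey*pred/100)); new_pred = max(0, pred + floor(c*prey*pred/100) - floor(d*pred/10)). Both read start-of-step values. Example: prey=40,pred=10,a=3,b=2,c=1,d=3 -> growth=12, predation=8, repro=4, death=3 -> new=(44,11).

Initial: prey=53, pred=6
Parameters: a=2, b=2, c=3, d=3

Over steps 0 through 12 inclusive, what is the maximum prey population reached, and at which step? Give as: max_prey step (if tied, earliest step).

Answer: 57 1

Derivation:
Step 1: prey: 53+10-6=57; pred: 6+9-1=14
Step 2: prey: 57+11-15=53; pred: 14+23-4=33
Step 3: prey: 53+10-34=29; pred: 33+52-9=76
Step 4: prey: 29+5-44=0; pred: 76+66-22=120
Step 5: prey: 0+0-0=0; pred: 120+0-36=84
Step 6: prey: 0+0-0=0; pred: 84+0-25=59
Step 7: prey: 0+0-0=0; pred: 59+0-17=42
Step 8: prey: 0+0-0=0; pred: 42+0-12=30
Step 9: prey: 0+0-0=0; pred: 30+0-9=21
Step 10: prey: 0+0-0=0; pred: 21+0-6=15
Step 11: prey: 0+0-0=0; pred: 15+0-4=11
Step 12: prey: 0+0-0=0; pred: 11+0-3=8
Max prey = 57 at step 1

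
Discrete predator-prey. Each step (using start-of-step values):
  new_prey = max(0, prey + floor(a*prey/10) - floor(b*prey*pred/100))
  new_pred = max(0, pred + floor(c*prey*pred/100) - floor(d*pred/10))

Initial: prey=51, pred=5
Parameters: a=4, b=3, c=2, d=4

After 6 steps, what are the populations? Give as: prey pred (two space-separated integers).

Step 1: prey: 51+20-7=64; pred: 5+5-2=8
Step 2: prey: 64+25-15=74; pred: 8+10-3=15
Step 3: prey: 74+29-33=70; pred: 15+22-6=31
Step 4: prey: 70+28-65=33; pred: 31+43-12=62
Step 5: prey: 33+13-61=0; pred: 62+40-24=78
Step 6: prey: 0+0-0=0; pred: 78+0-31=47

Answer: 0 47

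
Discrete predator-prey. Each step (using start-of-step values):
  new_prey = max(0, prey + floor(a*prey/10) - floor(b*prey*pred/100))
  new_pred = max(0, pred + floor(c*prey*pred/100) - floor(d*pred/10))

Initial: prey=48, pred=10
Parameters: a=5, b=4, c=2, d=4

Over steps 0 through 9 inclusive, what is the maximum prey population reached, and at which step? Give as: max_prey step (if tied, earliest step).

Answer: 53 1

Derivation:
Step 1: prey: 48+24-19=53; pred: 10+9-4=15
Step 2: prey: 53+26-31=48; pred: 15+15-6=24
Step 3: prey: 48+24-46=26; pred: 24+23-9=38
Step 4: prey: 26+13-39=0; pred: 38+19-15=42
Step 5: prey: 0+0-0=0; pred: 42+0-16=26
Step 6: prey: 0+0-0=0; pred: 26+0-10=16
Step 7: prey: 0+0-0=0; pred: 16+0-6=10
Step 8: prey: 0+0-0=0; pred: 10+0-4=6
Step 9: prey: 0+0-0=0; pred: 6+0-2=4
Max prey = 53 at step 1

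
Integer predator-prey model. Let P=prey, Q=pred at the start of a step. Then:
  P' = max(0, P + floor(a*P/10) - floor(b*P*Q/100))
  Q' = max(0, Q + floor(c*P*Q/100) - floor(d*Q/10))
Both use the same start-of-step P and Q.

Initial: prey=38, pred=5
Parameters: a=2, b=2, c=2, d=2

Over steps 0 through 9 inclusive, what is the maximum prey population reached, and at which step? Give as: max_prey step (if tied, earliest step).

Answer: 45 2

Derivation:
Step 1: prey: 38+7-3=42; pred: 5+3-1=7
Step 2: prey: 42+8-5=45; pred: 7+5-1=11
Step 3: prey: 45+9-9=45; pred: 11+9-2=18
Step 4: prey: 45+9-16=38; pred: 18+16-3=31
Step 5: prey: 38+7-23=22; pred: 31+23-6=48
Step 6: prey: 22+4-21=5; pred: 48+21-9=60
Step 7: prey: 5+1-6=0; pred: 60+6-12=54
Step 8: prey: 0+0-0=0; pred: 54+0-10=44
Step 9: prey: 0+0-0=0; pred: 44+0-8=36
Max prey = 45 at step 2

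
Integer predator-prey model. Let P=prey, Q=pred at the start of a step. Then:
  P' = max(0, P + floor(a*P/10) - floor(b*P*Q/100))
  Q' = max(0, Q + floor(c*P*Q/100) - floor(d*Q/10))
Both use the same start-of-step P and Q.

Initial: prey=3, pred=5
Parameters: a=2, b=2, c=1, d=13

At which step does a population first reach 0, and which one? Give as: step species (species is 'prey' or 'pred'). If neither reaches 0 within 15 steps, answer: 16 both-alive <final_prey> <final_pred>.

Step 1: prey: 3+0-0=3; pred: 5+0-6=0
First extinction: pred at step 1

Answer: 1 pred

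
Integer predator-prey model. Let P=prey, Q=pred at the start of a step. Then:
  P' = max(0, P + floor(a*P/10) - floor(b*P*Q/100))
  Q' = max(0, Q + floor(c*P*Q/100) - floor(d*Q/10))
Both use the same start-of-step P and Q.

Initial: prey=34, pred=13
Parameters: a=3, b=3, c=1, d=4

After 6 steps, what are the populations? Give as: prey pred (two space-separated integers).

Step 1: prey: 34+10-13=31; pred: 13+4-5=12
Step 2: prey: 31+9-11=29; pred: 12+3-4=11
Step 3: prey: 29+8-9=28; pred: 11+3-4=10
Step 4: prey: 28+8-8=28; pred: 10+2-4=8
Step 5: prey: 28+8-6=30; pred: 8+2-3=7
Step 6: prey: 30+9-6=33; pred: 7+2-2=7

Answer: 33 7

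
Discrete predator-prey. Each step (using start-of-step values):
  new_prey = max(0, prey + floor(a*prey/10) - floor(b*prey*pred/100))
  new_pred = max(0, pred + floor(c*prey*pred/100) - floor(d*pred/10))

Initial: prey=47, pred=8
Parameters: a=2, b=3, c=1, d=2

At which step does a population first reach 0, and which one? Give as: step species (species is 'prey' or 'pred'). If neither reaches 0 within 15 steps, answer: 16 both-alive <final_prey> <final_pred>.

Step 1: prey: 47+9-11=45; pred: 8+3-1=10
Step 2: prey: 45+9-13=41; pred: 10+4-2=12
Step 3: prey: 41+8-14=35; pred: 12+4-2=14
Step 4: prey: 35+7-14=28; pred: 14+4-2=16
Step 5: prey: 28+5-13=20; pred: 16+4-3=17
Step 6: prey: 20+4-10=14; pred: 17+3-3=17
Step 7: prey: 14+2-7=9; pred: 17+2-3=16
Step 8: prey: 9+1-4=6; pred: 16+1-3=14
Step 9: prey: 6+1-2=5; pred: 14+0-2=12
Step 10: prey: 5+1-1=5; pred: 12+0-2=10
Step 11: prey: 5+1-1=5; pred: 10+0-2=8
Step 12: prey: 5+1-1=5; pred: 8+0-1=7
Step 13: prey: 5+1-1=5; pred: 7+0-1=6
Step 14: prey: 5+1-0=6; pred: 6+0-1=5
Step 15: prey: 6+1-0=7; pred: 5+0-1=4
No extinction within 15 steps

Answer: 16 both-alive 7 4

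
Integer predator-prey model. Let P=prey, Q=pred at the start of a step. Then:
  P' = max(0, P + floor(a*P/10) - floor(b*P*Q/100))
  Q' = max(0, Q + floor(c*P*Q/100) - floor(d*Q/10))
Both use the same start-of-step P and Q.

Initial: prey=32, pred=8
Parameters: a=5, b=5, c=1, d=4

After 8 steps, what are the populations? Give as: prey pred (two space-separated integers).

Step 1: prey: 32+16-12=36; pred: 8+2-3=7
Step 2: prey: 36+18-12=42; pred: 7+2-2=7
Step 3: prey: 42+21-14=49; pred: 7+2-2=7
Step 4: prey: 49+24-17=56; pred: 7+3-2=8
Step 5: prey: 56+28-22=62; pred: 8+4-3=9
Step 6: prey: 62+31-27=66; pred: 9+5-3=11
Step 7: prey: 66+33-36=63; pred: 11+7-4=14
Step 8: prey: 63+31-44=50; pred: 14+8-5=17

Answer: 50 17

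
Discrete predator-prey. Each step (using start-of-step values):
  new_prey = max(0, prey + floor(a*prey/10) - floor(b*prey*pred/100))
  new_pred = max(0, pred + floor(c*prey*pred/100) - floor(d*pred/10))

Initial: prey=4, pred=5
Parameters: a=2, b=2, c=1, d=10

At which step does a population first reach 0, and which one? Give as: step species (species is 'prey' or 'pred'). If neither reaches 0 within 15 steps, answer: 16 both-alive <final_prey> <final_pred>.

Answer: 1 pred

Derivation:
Step 1: prey: 4+0-0=4; pred: 5+0-5=0
First extinction: pred at step 1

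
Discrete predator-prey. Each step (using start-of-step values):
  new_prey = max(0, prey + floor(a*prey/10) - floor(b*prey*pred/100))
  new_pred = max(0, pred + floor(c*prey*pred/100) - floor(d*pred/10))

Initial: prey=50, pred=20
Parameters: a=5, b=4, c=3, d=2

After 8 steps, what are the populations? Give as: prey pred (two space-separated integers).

Answer: 0 24

Derivation:
Step 1: prey: 50+25-40=35; pred: 20+30-4=46
Step 2: prey: 35+17-64=0; pred: 46+48-9=85
Step 3: prey: 0+0-0=0; pred: 85+0-17=68
Step 4: prey: 0+0-0=0; pred: 68+0-13=55
Step 5: prey: 0+0-0=0; pred: 55+0-11=44
Step 6: prey: 0+0-0=0; pred: 44+0-8=36
Step 7: prey: 0+0-0=0; pred: 36+0-7=29
Step 8: prey: 0+0-0=0; pred: 29+0-5=24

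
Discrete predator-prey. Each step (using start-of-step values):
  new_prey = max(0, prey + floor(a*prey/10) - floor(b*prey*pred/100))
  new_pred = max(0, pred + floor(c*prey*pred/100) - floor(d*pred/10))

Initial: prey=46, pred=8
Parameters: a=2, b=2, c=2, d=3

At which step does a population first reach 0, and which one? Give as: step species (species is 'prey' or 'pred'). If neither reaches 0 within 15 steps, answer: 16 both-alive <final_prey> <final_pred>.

Step 1: prey: 46+9-7=48; pred: 8+7-2=13
Step 2: prey: 48+9-12=45; pred: 13+12-3=22
Step 3: prey: 45+9-19=35; pred: 22+19-6=35
Step 4: prey: 35+7-24=18; pred: 35+24-10=49
Step 5: prey: 18+3-17=4; pred: 49+17-14=52
Step 6: prey: 4+0-4=0; pred: 52+4-15=41
First extinction: prey at step 6

Answer: 6 prey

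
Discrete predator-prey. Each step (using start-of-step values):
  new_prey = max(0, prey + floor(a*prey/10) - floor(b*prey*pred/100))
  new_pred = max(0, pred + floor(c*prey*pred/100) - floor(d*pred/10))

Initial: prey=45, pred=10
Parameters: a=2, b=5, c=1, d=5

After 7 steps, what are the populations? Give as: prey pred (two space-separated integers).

Step 1: prey: 45+9-22=32; pred: 10+4-5=9
Step 2: prey: 32+6-14=24; pred: 9+2-4=7
Step 3: prey: 24+4-8=20; pred: 7+1-3=5
Step 4: prey: 20+4-5=19; pred: 5+1-2=4
Step 5: prey: 19+3-3=19; pred: 4+0-2=2
Step 6: prey: 19+3-1=21; pred: 2+0-1=1
Step 7: prey: 21+4-1=24; pred: 1+0-0=1

Answer: 24 1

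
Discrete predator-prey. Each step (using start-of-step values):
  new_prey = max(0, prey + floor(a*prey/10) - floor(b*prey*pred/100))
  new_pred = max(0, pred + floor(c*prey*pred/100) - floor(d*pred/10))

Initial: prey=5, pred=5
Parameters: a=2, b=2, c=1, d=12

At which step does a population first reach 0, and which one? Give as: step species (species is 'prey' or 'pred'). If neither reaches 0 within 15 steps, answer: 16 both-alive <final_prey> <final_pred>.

Step 1: prey: 5+1-0=6; pred: 5+0-6=0
First extinction: pred at step 1

Answer: 1 pred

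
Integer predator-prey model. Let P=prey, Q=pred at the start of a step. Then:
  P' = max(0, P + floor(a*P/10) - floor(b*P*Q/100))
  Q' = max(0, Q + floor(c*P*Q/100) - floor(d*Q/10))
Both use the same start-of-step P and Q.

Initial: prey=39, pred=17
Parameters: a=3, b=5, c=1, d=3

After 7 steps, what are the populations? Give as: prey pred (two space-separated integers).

Step 1: prey: 39+11-33=17; pred: 17+6-5=18
Step 2: prey: 17+5-15=7; pred: 18+3-5=16
Step 3: prey: 7+2-5=4; pred: 16+1-4=13
Step 4: prey: 4+1-2=3; pred: 13+0-3=10
Step 5: prey: 3+0-1=2; pred: 10+0-3=7
Step 6: prey: 2+0-0=2; pred: 7+0-2=5
Step 7: prey: 2+0-0=2; pred: 5+0-1=4

Answer: 2 4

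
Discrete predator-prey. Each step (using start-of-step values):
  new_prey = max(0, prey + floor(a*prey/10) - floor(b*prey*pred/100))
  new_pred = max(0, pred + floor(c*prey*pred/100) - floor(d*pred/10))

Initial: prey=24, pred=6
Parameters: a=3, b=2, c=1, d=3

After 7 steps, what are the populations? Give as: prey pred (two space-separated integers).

Step 1: prey: 24+7-2=29; pred: 6+1-1=6
Step 2: prey: 29+8-3=34; pred: 6+1-1=6
Step 3: prey: 34+10-4=40; pred: 6+2-1=7
Step 4: prey: 40+12-5=47; pred: 7+2-2=7
Step 5: prey: 47+14-6=55; pred: 7+3-2=8
Step 6: prey: 55+16-8=63; pred: 8+4-2=10
Step 7: prey: 63+18-12=69; pred: 10+6-3=13

Answer: 69 13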